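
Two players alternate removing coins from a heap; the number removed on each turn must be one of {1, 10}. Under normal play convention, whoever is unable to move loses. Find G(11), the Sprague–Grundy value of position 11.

n :  0  1  2  3  4  5  6  7  8  9 10 11
G :  0  1  0  1  0  1  0  1  0  1  2  0

0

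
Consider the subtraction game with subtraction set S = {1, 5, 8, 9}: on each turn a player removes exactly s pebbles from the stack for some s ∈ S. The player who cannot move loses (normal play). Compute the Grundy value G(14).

2

G(0) = 0
G(1) = mex{0} = 1
G(2) = mex{1} = 0
G(3) = mex{0} = 1
G(4) = mex{1} = 0
G(5) = mex{0,0} = 1
G(6) = mex{1,1} = 0
G(7) = mex{0,0} = 1
G(8) = mex{1,1,0} = 2
G(9) = mex{2,0,1,0} = 3
G(10) = mex{3,1,0,1} = 2
G(11) = mex{2,0,1,0} = 3
G(12) = mex{3,1,0,1} = 2
G(13) = mex{2,2,1,0} = 3
G(14) = mex{3,3,0,1} = 2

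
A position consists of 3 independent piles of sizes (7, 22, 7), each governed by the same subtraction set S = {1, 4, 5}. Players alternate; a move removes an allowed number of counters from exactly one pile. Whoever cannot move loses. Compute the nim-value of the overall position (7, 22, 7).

2

All piles use S = {1, 4, 5}:
G(0) = 0
G(1) = mex{0} = 1
G(2) = mex{1} = 0
G(3) = mex{0} = 1
G(4) = mex{1,0} = 2
G(5) = mex{2,1,0} = 3
G(6) = mex{3,0,1} = 2
G(7) = mex{2,1,0} = 3
G(8) = mex{3,2,1} = 0
G(9) = mex{0,3,2} = 1
G(10) = mex{1,2,3} = 0
G(11) = mex{0,3,2} = 1
G(12) = mex{1,0,3} = 2
G(13) = mex{2,1,0} = 3
G(14) = mex{3,0,1} = 2
G(15) = mex{2,1,0} = 3
G(16) = mex{3,2,1} = 0
G(17) = mex{0,3,2} = 1
G(18) = mex{1,2,3} = 0
G(19) = mex{0,3,2} = 1
G(20) = mex{1,0,3} = 2
G(21) = mex{2,1,0} = 3
G(22) = mex{3,0,1} = 2
Pile A: G(7) = 3.
Pile B: G(22) = 2.
Pile C: G(7) = 3.
Combined Grundy value = 3 ⊕ 2 ⊕ 3 = 2.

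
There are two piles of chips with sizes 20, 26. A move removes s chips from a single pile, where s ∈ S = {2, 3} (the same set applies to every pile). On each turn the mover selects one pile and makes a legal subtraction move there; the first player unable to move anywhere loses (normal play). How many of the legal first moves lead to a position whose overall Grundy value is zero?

0

All piles use S = {2, 3}:
G(0) = 0
G(1) = mex{} = 0
G(2) = mex{0} = 1
G(3) = mex{0,0} = 1
G(4) = mex{1,0} = 2
G(5) = mex{1,1} = 0
G(6) = mex{2,1} = 0
G(7) = mex{0,2} = 1
G(8) = mex{0,0} = 1
G(9) = mex{1,0} = 2
G(10) = mex{1,1} = 0
G(11) = mex{2,1} = 0
G(12) = mex{0,2} = 1
G(13) = mex{0,0} = 1
G(14) = mex{1,0} = 2
G(15) = mex{1,1} = 0
G(16) = mex{2,1} = 0
G(17) = mex{0,2} = 1
G(18) = mex{0,0} = 1
G(19) = mex{1,0} = 2
G(20) = mex{1,1} = 0
G(21) = mex{2,1} = 0
G(22) = mex{0,2} = 1
G(23) = mex{0,0} = 1
G(24) = mex{1,0} = 2
G(25) = mex{1,1} = 0
G(26) = mex{2,1} = 0
Pile A: G(20) = 0.
Pile B: G(26) = 0.
Combined Grundy value = 0 ⊕ 0 = 0.
A winning move leaves total XOR = 0, i.e. changes one component's Grundy value g to g ⊕ X where X is the current total.
Pile A: target g' = 0⊕0 = 0, but every legal move changes the Grundy value (mex property), so 0 moves.
Pile B: target g' = 0⊕0 = 0, but every legal move changes the Grundy value (mex property), so 0 moves.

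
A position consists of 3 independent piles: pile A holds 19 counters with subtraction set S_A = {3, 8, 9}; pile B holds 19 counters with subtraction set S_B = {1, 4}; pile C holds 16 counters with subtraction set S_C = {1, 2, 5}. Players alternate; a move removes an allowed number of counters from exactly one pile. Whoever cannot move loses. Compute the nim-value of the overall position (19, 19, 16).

3

Pile A, S = {3, 8, 9}:
n :  0  1  2  3  4  5  6  7  8  9 10 11 12 13 14 15 16 17 18 19
G :  0  0  0  1  1  1  0  0  2  1  1  3  0  0  2  1  1  0  0  0
G_A(19) = 0.
Pile B, S = {1, 4}:
n :  0  1  2  3  4  5  6  7  8  9 10 11 12 13 14 15 16 17 18 19
G :  0  1  0  1  2  0  1  0  1  2  0  1  0  1  2  0  1  0  1  2
G_B(19) = 2.
Pile C, S = {1, 2, 5}:
G(0) = 0
G(1) = mex{0} = 1
G(2) = mex{1,0} = 2
G(3) = mex{2,1} = 0
G(4) = mex{0,2} = 1
G(5) = mex{1,0,0} = 2
G(6) = mex{2,1,1} = 0
G(7) = mex{0,2,2} = 1
G(8) = mex{1,0,0} = 2
G(9) = mex{2,1,1} = 0
G(10) = mex{0,2,2} = 1
G(11) = mex{1,0,0} = 2
G(12) = mex{2,1,1} = 0
G(13) = mex{0,2,2} = 1
G(14) = mex{1,0,0} = 2
G(15) = mex{2,1,1} = 0
G(16) = mex{0,2,2} = 1
G_C(16) = 1.
Combined Grundy value = 0 ⊕ 2 ⊕ 1 = 3.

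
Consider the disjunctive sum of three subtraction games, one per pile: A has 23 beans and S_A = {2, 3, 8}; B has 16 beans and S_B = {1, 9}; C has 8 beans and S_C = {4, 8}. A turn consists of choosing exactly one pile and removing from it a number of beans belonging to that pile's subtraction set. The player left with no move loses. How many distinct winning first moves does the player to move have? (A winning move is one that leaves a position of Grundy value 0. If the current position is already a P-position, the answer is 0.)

Pile A, S = {2, 3, 8}:
n :  0  1  2  3  4  5  6  7  8  9 10 11 12 13 14 15 16 17 18 19 20 21 22 23
G :  0  0  1  1  2  0  0  1  1  2  0  0  1  1  2  0  0  1  1  2  0  0  1  1
G_A(23) = 1.
Pile B, S = {1, 9}:
n :  0  1  2  3  4  5  6  7  8  9 10 11 12 13 14 15 16
G :  0  1  0  1  0  1  0  1  0  1  0  1  0  1  0  1  0
G_B(16) = 0.
Pile C, S = {4, 8}:
G(0) = 0
G(1) = mex{} = 0
G(2) = mex{} = 0
G(3) = mex{} = 0
G(4) = mex{0} = 1
G(5) = mex{0} = 1
G(6) = mex{0} = 1
G(7) = mex{0} = 1
G(8) = mex{1,0} = 2
G_C(8) = 2.
Combined Grundy value = 1 ⊕ 0 ⊕ 2 = 3.
A winning move leaves total XOR = 0, i.e. changes one component's Grundy value g to g ⊕ X where X is the current total.
Pile A: need g' = 1⊕3 = 2. Options: 23−2→G=0, 23−3→G=0, 23−8→G=0. Hits: 0.
Pile B: need g' = 0⊕3 = 3. Options: 16−1→G=1, 16−9→G=1. Hits: 0.
Pile C: need g' = 2⊕3 = 1. Options: 8−4→G=1, 8−8→G=0. Hits: 1.

1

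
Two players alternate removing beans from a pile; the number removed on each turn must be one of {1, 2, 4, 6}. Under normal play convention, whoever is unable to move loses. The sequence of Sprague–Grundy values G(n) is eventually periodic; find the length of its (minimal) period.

G(0) = 0
G(1) = mex{0} = 1
G(2) = mex{1,0} = 2
G(3) = mex{2,1} = 0
G(4) = mex{0,2,0} = 1
G(5) = mex{1,0,1} = 2
G(6) = mex{2,1,2,0} = 3
G(7) = mex{3,2,0,1} = 4
G(8) = mex{4,3,1,2} = 0
G(9) = mex{0,4,2,0} = 1
G(10) = mex{1,0,3,1} = 2
G(11) = mex{2,1,4,2} = 0
G(12) = mex{0,2,0,3} = 1
G(13) = mex{1,0,1,4} = 2
G(14) = mex{2,1,2,0} = 3
G(15) = mex{3,2,0,1} = 4
G(16) = mex{4,3,1,2} = 0
G(17) = mex{0,4,2,0} = 1
G(n+8) = G(n) holds for n = 0,…,5 (a full window of length max(S) = 6), so the sequence is purely periodic with period 8.

8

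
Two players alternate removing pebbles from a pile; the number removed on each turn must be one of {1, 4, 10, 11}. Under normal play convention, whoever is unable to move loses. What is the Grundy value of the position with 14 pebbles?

n :  0  1  2  3  4  5  6  7  8  9 10 11 12 13 14
G :  0  1  0  1  2  0  1  0  1  2  3  2  3  4  0

0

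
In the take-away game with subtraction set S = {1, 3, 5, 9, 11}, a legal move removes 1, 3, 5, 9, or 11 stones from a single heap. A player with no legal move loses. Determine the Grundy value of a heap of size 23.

1

G(0) = 0
G(1) = mex{0} = 1
G(2) = mex{1} = 0
G(3) = mex{0,0} = 1
G(4) = mex{1,1} = 0
G(5) = mex{0,0,0} = 1
G(6) = mex{1,1,1} = 0
G(7) = mex{0,0,0} = 1
G(8) = mex{1,1,1} = 0
G(9) = mex{0,0,0,0} = 1
G(10) = mex{1,1,1,1} = 0
G(11) = mex{0,0,0,0,0} = 1
G(12) = mex{1,1,1,1,1} = 0
G(13) = mex{0,0,0,0,0} = 1
G(14) = mex{1,1,1,1,1} = 0
G(15) = mex{0,0,0,0,0} = 1
G(16) = mex{1,1,1,1,1} = 0
G(17) = mex{0,0,0,0,0} = 1
G(18) = mex{1,1,1,1,1} = 0
G(19) = mex{0,0,0,0,0} = 1
G(20) = mex{1,1,1,1,1} = 0
G(21) = mex{0,0,0,0,0} = 1
G(22) = mex{1,1,1,1,1} = 0
G(23) = mex{0,0,0,0,0} = 1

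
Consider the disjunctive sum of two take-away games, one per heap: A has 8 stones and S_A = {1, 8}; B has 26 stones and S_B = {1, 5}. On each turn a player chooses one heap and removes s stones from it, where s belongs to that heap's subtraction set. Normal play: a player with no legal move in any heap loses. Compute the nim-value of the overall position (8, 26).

Heap A, S = {1, 8}:
n : 0 1 2 3 4 5 6 7 8
G : 0 1 0 1 0 1 0 1 2
G_A(8) = 2.
Heap B, S = {1, 5}:
n :  0  1  2  3  4  5  6  7  8  9 10 11 12 13 14 15 16 17 18 19 20 21 22 23 24 25 26
G :  0  1  0  1  0  1  0  1  0  1  0  1  0  1  0  1  0  1  0  1  0  1  0  1  0  1  0
G_B(26) = 0.
Combined Grundy value = 2 ⊕ 0 = 2.

2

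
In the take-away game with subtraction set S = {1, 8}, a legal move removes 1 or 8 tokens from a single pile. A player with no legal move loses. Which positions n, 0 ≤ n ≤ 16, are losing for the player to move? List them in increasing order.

0, 2, 4, 6, 9, 11, 13, 15

G(0) = 0
G(1) = mex{0} = 1
G(2) = mex{1} = 0
G(3) = mex{0} = 1
G(4) = mex{1} = 0
G(5) = mex{0} = 1
G(6) = mex{1} = 0
G(7) = mex{0} = 1
G(8) = mex{1,0} = 2
G(9) = mex{2,1} = 0
G(10) = mex{0,0} = 1
G(11) = mex{1,1} = 0
G(12) = mex{0,0} = 1
G(13) = mex{1,1} = 0
G(14) = mex{0,0} = 1
G(15) = mex{1,1} = 0
G(16) = mex{0,2} = 1
P-positions are exactly the n with G(n) = 0.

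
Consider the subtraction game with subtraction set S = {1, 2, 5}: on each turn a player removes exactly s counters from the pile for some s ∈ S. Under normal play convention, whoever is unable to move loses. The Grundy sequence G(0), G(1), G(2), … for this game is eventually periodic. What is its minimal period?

3

G(0) = 0
G(1) = mex{0} = 1
G(2) = mex{1,0} = 2
G(3) = mex{2,1} = 0
G(4) = mex{0,2} = 1
G(5) = mex{1,0,0} = 2
G(6) = mex{2,1,1} = 0
G(7) = mex{0,2,2} = 1
G(8) = mex{1,0,0} = 2
G(9) = mex{2,1,1} = 0
G(10) = mex{0,2,2} = 1
G(11) = mex{1,0,0} = 2
G(12) = mex{2,1,1} = 0
G(13) = mex{0,2,2} = 1
G(14) = mex{1,0,0} = 2
G(n+3) = G(n) holds for n = 0,…,4 (a full window of length max(S) = 5), so the sequence is purely periodic with period 3.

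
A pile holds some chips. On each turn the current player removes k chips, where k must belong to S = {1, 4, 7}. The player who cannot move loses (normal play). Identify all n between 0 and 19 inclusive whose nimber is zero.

G(0) = 0
G(1) = mex{0} = 1
G(2) = mex{1} = 0
G(3) = mex{0} = 1
G(4) = mex{1,0} = 2
G(5) = mex{2,1} = 0
G(6) = mex{0,0} = 1
G(7) = mex{1,1,0} = 2
G(8) = mex{2,2,1} = 0
G(9) = mex{0,0,0} = 1
G(10) = mex{1,1,1} = 0
G(11) = mex{0,2,2} = 1
G(12) = mex{1,0,0} = 2
G(13) = mex{2,1,1} = 0
G(14) = mex{0,0,2} = 1
G(15) = mex{1,1,0} = 2
G(16) = mex{2,2,1} = 0
G(17) = mex{0,0,0} = 1
G(18) = mex{1,1,1} = 0
G(19) = mex{0,2,2} = 1
P-positions are exactly the n with G(n) = 0.

0, 2, 5, 8, 10, 13, 16, 18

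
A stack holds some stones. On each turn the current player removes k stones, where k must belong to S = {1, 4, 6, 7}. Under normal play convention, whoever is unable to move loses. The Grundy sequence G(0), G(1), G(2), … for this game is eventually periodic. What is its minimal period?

13

G(0) = 0
G(1) = mex{0} = 1
G(2) = mex{1} = 0
G(3) = mex{0} = 1
G(4) = mex{1,0} = 2
G(5) = mex{2,1} = 0
G(6) = mex{0,0,0} = 1
G(7) = mex{1,1,1,0} = 2
G(8) = mex{2,2,0,1} = 3
G(9) = mex{3,0,1,0} = 2
G(10) = mex{2,1,2,1} = 0
G(11) = mex{0,2,0,2} = 1
G(12) = mex{1,3,1,0} = 2
G(13) = mex{2,2,2,1} = 0
G(14) = mex{0,0,3,2} = 1
G(15) = mex{1,1,2,3} = 0
G(16) = mex{0,2,0,2} = 1
G(17) = mex{1,0,1,0} = 2
G(18) = mex{2,1,2,1} = 0
G(19) = mex{0,0,0,2} = 1
G(20) = mex{1,1,1,0} = 2
G(21) = mex{2,2,0,1} = 3
G(22) = mex{3,0,1,0} = 2
G(23) = mex{2,1,2,1} = 0
G(24) = mex{0,2,0,2} = 1
G(25) = mex{1,3,1,0} = 2
G(26) = mex{2,2,2,1} = 0
G(27) = mex{0,0,3,2} = 1
G(n+13) = G(n) holds for n = 0,…,6 (a full window of length max(S) = 7), so the sequence is purely periodic with period 13.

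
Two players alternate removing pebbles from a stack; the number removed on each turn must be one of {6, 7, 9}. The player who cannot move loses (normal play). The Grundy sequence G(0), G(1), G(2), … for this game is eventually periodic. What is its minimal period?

n :  0  1  2  3  4  5  6  7  8  9 10 11 12 13 14 15 16 17 18 19 20 21 22 23 24 25 26 27 28 29 30 31
G :  0  0  0  0  0  0  1  1  1  1  1  1  2  2  2  0  0  0  0  0  0  1  1  1  1  1  1  2  2  2  0  0
G(n+15) = G(n) holds for n = 0,…,8 (a full window of length max(S) = 9), so the sequence is purely periodic with period 15.

15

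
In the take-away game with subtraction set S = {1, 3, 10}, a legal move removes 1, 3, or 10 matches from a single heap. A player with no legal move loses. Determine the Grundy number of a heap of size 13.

G(0) = 0
G(1) = mex{0} = 1
G(2) = mex{1} = 0
G(3) = mex{0,0} = 1
G(4) = mex{1,1} = 0
G(5) = mex{0,0} = 1
G(6) = mex{1,1} = 0
G(7) = mex{0,0} = 1
G(8) = mex{1,1} = 0
G(9) = mex{0,0} = 1
G(10) = mex{1,1,0} = 2
G(11) = mex{2,0,1} = 3
G(12) = mex{3,1,0} = 2
G(13) = mex{2,2,1} = 0

0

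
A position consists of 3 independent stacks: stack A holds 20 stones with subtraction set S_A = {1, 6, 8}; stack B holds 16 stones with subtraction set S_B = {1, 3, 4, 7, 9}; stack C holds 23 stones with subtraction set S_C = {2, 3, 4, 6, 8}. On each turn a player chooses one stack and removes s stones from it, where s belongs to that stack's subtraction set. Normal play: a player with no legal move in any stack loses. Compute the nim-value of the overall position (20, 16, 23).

Stack A, S = {1, 6, 8}:
G(0) = 0
G(1) = mex{0} = 1
G(2) = mex{1} = 0
G(3) = mex{0} = 1
G(4) = mex{1} = 0
G(5) = mex{0} = 1
G(6) = mex{1,0} = 2
G(7) = mex{2,1} = 0
G(8) = mex{0,0,0} = 1
G(9) = mex{1,1,1} = 0
G(10) = mex{0,0,0} = 1
G(11) = mex{1,1,1} = 0
G(12) = mex{0,2,0} = 1
G(13) = mex{1,0,1} = 2
G(14) = mex{2,1,2} = 0
G(15) = mex{0,0,0} = 1
G(16) = mex{1,1,1} = 0
G(17) = mex{0,0,0} = 1
G(18) = mex{1,1,1} = 0
G(19) = mex{0,2,0} = 1
G(20) = mex{1,0,1} = 2
G_A(20) = 2.
Stack B, S = {1, 3, 4, 7, 9}:
G(0) = 0
G(1) = mex{0} = 1
G(2) = mex{1} = 0
G(3) = mex{0,0} = 1
G(4) = mex{1,1,0} = 2
G(5) = mex{2,0,1} = 3
G(6) = mex{3,1,0} = 2
G(7) = mex{2,2,1,0} = 3
G(8) = mex{3,3,2,1} = 0
G(9) = mex{0,2,3,0,0} = 1
G(10) = mex{1,3,2,1,1} = 0
G(11) = mex{0,0,3,2,0} = 1
G(12) = mex{1,1,0,3,1} = 2
G(13) = mex{2,0,1,2,2} = 3
G(14) = mex{3,1,0,3,3} = 2
G(15) = mex{2,2,1,0,2} = 3
G(16) = mex{3,3,2,1,3} = 0
G_B(16) = 0.
Stack C, S = {2, 3, 4, 6, 8}:
n :  0  1  2  3  4  5  6  7  8  9 10 11 12 13 14 15 16 17 18 19 20 21 22 23
G :  0  0  1  1  2  2  3  3  4  4  0  0  1  1  2  2  3  3  4  4  0  0  1  1
G_C(23) = 1.
Combined Grundy value = 2 ⊕ 0 ⊕ 1 = 3.

3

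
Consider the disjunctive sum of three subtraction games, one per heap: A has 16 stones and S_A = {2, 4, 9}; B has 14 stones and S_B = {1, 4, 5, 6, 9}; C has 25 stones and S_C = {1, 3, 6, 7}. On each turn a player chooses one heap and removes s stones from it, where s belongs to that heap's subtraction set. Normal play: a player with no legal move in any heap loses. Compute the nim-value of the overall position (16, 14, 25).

1

Heap A, S = {2, 4, 9}:
G(0) = 0
G(1) = mex{} = 0
G(2) = mex{0} = 1
G(3) = mex{0} = 1
G(4) = mex{1,0} = 2
G(5) = mex{1,0} = 2
G(6) = mex{2,1} = 0
G(7) = mex{2,1} = 0
G(8) = mex{0,2} = 1
G(9) = mex{0,2,0} = 1
G(10) = mex{1,0,0} = 2
G(11) = mex{1,0,1} = 2
G(12) = mex{2,1,1} = 0
G(13) = mex{2,1,2} = 0
G(14) = mex{0,2,2} = 1
G(15) = mex{0,2,0} = 1
G(16) = mex{1,0,0} = 2
G_A(16) = 2.
Heap B, S = {1, 4, 5, 6, 9}:
n :  0  1  2  3  4  5  6  7  8  9 10 11 12 13 14
G :  0  1  0  1  2  3  2  3  4  5  0  1  0  1  2
G_B(14) = 2.
Heap C, S = {1, 3, 6, 7}:
n :  0  1  2  3  4  5  6  7  8  9 10 11 12 13 14 15 16 17 18 19 20 21 22 23 24 25
G :  0  1  0  1  0  1  2  3  2  3  2  3  0  1  0  1  0  1  2  3  2  3  2  3  0  1
G_C(25) = 1.
Combined Grundy value = 2 ⊕ 2 ⊕ 1 = 1.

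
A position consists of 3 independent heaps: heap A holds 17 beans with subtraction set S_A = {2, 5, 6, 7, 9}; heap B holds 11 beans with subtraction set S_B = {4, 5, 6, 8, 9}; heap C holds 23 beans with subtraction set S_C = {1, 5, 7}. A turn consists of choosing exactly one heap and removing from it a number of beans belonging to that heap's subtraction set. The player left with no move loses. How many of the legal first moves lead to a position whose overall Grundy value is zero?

Heap A, S = {2, 5, 6, 7, 9}:
G(0) = 0
G(1) = mex{} = 0
G(2) = mex{0} = 1
G(3) = mex{0} = 1
G(4) = mex{1} = 0
G(5) = mex{1,0} = 2
G(6) = mex{0,0,0} = 1
G(7) = mex{2,1,0,0} = 3
G(8) = mex{1,1,1,0} = 2
G(9) = mex{3,0,1,1,0} = 2
G(10) = mex{2,2,0,1,0} = 3
G(11) = mex{2,1,2,0,1} = 3
G(12) = mex{3,3,1,2,1} = 0
G(13) = mex{3,2,3,1,0} = 4
G(14) = mex{0,2,2,3,2} = 1
G(15) = mex{4,3,2,2,1} = 0
G(16) = mex{1,3,3,2,3} = 0
G(17) = mex{0,0,3,3,2} = 1
G_A(17) = 1.
Heap B, S = {4, 5, 6, 8, 9}:
G(0) = 0
G(1) = mex{} = 0
G(2) = mex{} = 0
G(3) = mex{} = 0
G(4) = mex{0} = 1
G(5) = mex{0,0} = 1
G(6) = mex{0,0,0} = 1
G(7) = mex{0,0,0} = 1
G(8) = mex{1,0,0,0} = 2
G(9) = mex{1,1,0,0,0} = 2
G(10) = mex{1,1,1,0,0} = 2
G(11) = mex{1,1,1,0,0} = 2
G_B(11) = 2.
Heap C, S = {1, 5, 7}:
G(0) = 0
G(1) = mex{0} = 1
G(2) = mex{1} = 0
G(3) = mex{0} = 1
G(4) = mex{1} = 0
G(5) = mex{0,0} = 1
G(6) = mex{1,1} = 0
G(7) = mex{0,0,0} = 1
G(8) = mex{1,1,1} = 0
G(9) = mex{0,0,0} = 1
G(10) = mex{1,1,1} = 0
G(11) = mex{0,0,0} = 1
G(12) = mex{1,1,1} = 0
G(13) = mex{0,0,0} = 1
G(14) = mex{1,1,1} = 0
G(15) = mex{0,0,0} = 1
G(16) = mex{1,1,1} = 0
G(17) = mex{0,0,0} = 1
G(18) = mex{1,1,1} = 0
G(19) = mex{0,0,0} = 1
G(20) = mex{1,1,1} = 0
G(21) = mex{0,0,0} = 1
G(22) = mex{1,1,1} = 0
G(23) = mex{0,0,0} = 1
G_C(23) = 1.
Combined Grundy value = 1 ⊕ 2 ⊕ 1 = 2.
A winning move leaves total XOR = 0, i.e. changes one component's Grundy value g to g ⊕ X where X is the current total.
Heap A: need g' = 1⊕2 = 3. Options: 17−2→G=0, 17−5→G=0, 17−6→G=3, 17−7→G=3, 17−9→G=2. Hits: 2.
Heap B: need g' = 2⊕2 = 0. Options: 11−4→G=1, 11−5→G=1, 11−6→G=1, 11−8→G=0, 11−9→G=0. Hits: 2.
Heap C: need g' = 1⊕2 = 3. Options: 23−1→G=0, 23−5→G=0, 23−7→G=0. Hits: 0.

4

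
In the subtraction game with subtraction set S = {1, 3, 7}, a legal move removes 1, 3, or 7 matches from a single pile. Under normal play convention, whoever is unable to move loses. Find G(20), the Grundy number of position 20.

G(0) = 0
G(1) = mex{0} = 1
G(2) = mex{1} = 0
G(3) = mex{0,0} = 1
G(4) = mex{1,1} = 0
G(5) = mex{0,0} = 1
G(6) = mex{1,1} = 0
G(7) = mex{0,0,0} = 1
G(8) = mex{1,1,1} = 0
G(9) = mex{0,0,0} = 1
G(10) = mex{1,1,1} = 0
G(11) = mex{0,0,0} = 1
G(12) = mex{1,1,1} = 0
G(13) = mex{0,0,0} = 1
G(14) = mex{1,1,1} = 0
G(15) = mex{0,0,0} = 1
G(16) = mex{1,1,1} = 0
G(17) = mex{0,0,0} = 1
G(18) = mex{1,1,1} = 0
G(19) = mex{0,0,0} = 1
G(20) = mex{1,1,1} = 0

0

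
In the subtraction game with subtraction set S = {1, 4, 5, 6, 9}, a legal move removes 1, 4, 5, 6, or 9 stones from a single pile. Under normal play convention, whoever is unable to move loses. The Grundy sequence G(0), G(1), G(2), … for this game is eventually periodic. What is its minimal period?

10

G(0) = 0
G(1) = mex{0} = 1
G(2) = mex{1} = 0
G(3) = mex{0} = 1
G(4) = mex{1,0} = 2
G(5) = mex{2,1,0} = 3
G(6) = mex{3,0,1,0} = 2
G(7) = mex{2,1,0,1} = 3
G(8) = mex{3,2,1,0} = 4
G(9) = mex{4,3,2,1,0} = 5
G(10) = mex{5,2,3,2,1} = 0
G(11) = mex{0,3,2,3,0} = 1
G(12) = mex{1,4,3,2,1} = 0
G(13) = mex{0,5,4,3,2} = 1
G(14) = mex{1,0,5,4,3} = 2
G(15) = mex{2,1,0,5,2} = 3
G(16) = mex{3,0,1,0,3} = 2
G(17) = mex{2,1,0,1,4} = 3
G(18) = mex{3,2,1,0,5} = 4
G(19) = mex{4,3,2,1,0} = 5
G(20) = mex{5,2,3,2,1} = 0
G(21) = mex{0,3,2,3,0} = 1
G(n+10) = G(n) holds for n = 0,…,8 (a full window of length max(S) = 9), so the sequence is purely periodic with period 10.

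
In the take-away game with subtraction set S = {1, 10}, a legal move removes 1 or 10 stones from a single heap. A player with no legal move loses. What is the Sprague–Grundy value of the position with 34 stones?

n :  0  1  2  3  4  5  6  7  8  9 10 11 12 13 14 15 16 17 18 19 20 21 22 23 24 25 26 27 28 29 30 31 32 33 34
G :  0  1  0  1  0  1  0  1  0  1  2  0  1  0  1  0  1  0  1  0  1  2  0  1  0  1  0  1  0  1  0  1  2  0  1

1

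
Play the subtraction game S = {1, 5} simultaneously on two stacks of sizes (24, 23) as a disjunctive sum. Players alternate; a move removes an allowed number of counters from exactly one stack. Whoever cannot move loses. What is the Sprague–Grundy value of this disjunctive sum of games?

1

All stacks use S = {1, 5}:
n :  0  1  2  3  4  5  6  7  8  9 10 11 12 13 14 15 16 17 18 19 20 21 22 23 24
G :  0  1  0  1  0  1  0  1  0  1  0  1  0  1  0  1  0  1  0  1  0  1  0  1  0
Stack A: G(24) = 0.
Stack B: G(23) = 1.
Combined Grundy value = 0 ⊕ 1 = 1.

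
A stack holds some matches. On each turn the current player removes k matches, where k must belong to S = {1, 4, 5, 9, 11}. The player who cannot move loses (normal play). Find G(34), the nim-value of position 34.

G(0) = 0
G(1) = mex{0} = 1
G(2) = mex{1} = 0
G(3) = mex{0} = 1
G(4) = mex{1,0} = 2
G(5) = mex{2,1,0} = 3
G(6) = mex{3,0,1} = 2
G(7) = mex{2,1,0} = 3
G(8) = mex{3,2,1} = 0
G(9) = mex{0,3,2,0} = 1
G(10) = mex{1,2,3,1} = 0
G(11) = mex{0,3,2,0,0} = 1
G(12) = mex{1,0,3,1,1} = 2
G(13) = mex{2,1,0,2,0} = 3
G(14) = mex{3,0,1,3,1} = 2
G(15) = mex{2,1,0,2,2} = 3
G(16) = mex{3,2,1,3,3} = 0
G(17) = mex{0,3,2,0,2} = 1
G(18) = mex{1,2,3,1,3} = 0
G(19) = mex{0,3,2,0,0} = 1
G(20) = mex{1,0,3,1,1} = 2
G(21) = mex{2,1,0,2,0} = 3
G(22) = mex{3,0,1,3,1} = 2
G(23) = mex{2,1,0,2,2} = 3
G(24) = mex{3,2,1,3,3} = 0
G(25) = mex{0,3,2,0,2} = 1
G(26) = mex{1,2,3,1,3} = 0
G(27) = mex{0,3,2,0,0} = 1
G(28) = mex{1,0,3,1,1} = 2
G(29) = mex{2,1,0,2,0} = 3
G(30) = mex{3,0,1,3,1} = 2
G(31) = mex{2,1,0,2,2} = 3
G(32) = mex{3,2,1,3,3} = 0
G(33) = mex{0,3,2,0,2} = 1
G(34) = mex{1,2,3,1,3} = 0

0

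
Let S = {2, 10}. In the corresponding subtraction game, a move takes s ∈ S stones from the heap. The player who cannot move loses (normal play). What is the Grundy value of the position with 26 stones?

1

G(0) = 0
G(1) = mex{} = 0
G(2) = mex{0} = 1
G(3) = mex{0} = 1
G(4) = mex{1} = 0
G(5) = mex{1} = 0
G(6) = mex{0} = 1
G(7) = mex{0} = 1
G(8) = mex{1} = 0
G(9) = mex{1} = 0
G(10) = mex{0,0} = 1
G(11) = mex{0,0} = 1
G(12) = mex{1,1} = 0
G(13) = mex{1,1} = 0
G(14) = mex{0,0} = 1
G(15) = mex{0,0} = 1
G(16) = mex{1,1} = 0
G(17) = mex{1,1} = 0
G(18) = mex{0,0} = 1
G(19) = mex{0,0} = 1
G(20) = mex{1,1} = 0
G(21) = mex{1,1} = 0
G(22) = mex{0,0} = 1
G(23) = mex{0,0} = 1
G(24) = mex{1,1} = 0
G(25) = mex{1,1} = 0
G(26) = mex{0,0} = 1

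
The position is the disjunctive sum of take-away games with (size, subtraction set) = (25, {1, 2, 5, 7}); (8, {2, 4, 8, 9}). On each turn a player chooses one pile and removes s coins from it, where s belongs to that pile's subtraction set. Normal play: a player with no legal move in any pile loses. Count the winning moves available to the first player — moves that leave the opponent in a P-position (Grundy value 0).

0

Pile A, S = {1, 2, 5, 7}:
n :  0  1  2  3  4  5  6  7  8  9 10 11 12 13 14 15 16 17 18 19 20 21 22 23 24 25
G :  0  1  2  0  1  2  0  1  2  0  1  2  0  1  2  0  1  2  0  1  2  0  1  2  0  1
G_A(25) = 1.
Pile B, S = {2, 4, 8, 9}:
n : 0 1 2 3 4 5 6 7 8
G : 0 0 1 1 2 2 0 0 1
G_B(8) = 1.
Combined Grundy value = 1 ⊕ 1 = 0.
A winning move leaves total XOR = 0, i.e. changes one component's Grundy value g to g ⊕ X where X is the current total.
Pile A: target g' = 1⊕0 = 1, but every legal move changes the Grundy value (mex property), so 0 moves.
Pile B: target g' = 1⊕0 = 1, but every legal move changes the Grundy value (mex property), so 0 moves.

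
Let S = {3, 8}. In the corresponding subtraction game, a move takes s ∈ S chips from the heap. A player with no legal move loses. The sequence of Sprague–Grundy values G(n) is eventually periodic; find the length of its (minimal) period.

11

G(0) = 0
G(1) = mex{} = 0
G(2) = mex{} = 0
G(3) = mex{0} = 1
G(4) = mex{0} = 1
G(5) = mex{0} = 1
G(6) = mex{1} = 0
G(7) = mex{1} = 0
G(8) = mex{1,0} = 2
G(9) = mex{0,0} = 1
G(10) = mex{0,0} = 1
G(11) = mex{2,1} = 0
G(12) = mex{1,1} = 0
G(13) = mex{1,1} = 0
G(14) = mex{0,0} = 1
G(15) = mex{0,0} = 1
G(16) = mex{0,2} = 1
G(17) = mex{1,1} = 0
G(18) = mex{1,1} = 0
G(19) = mex{1,0} = 2
G(20) = mex{0,0} = 1
G(21) = mex{0,0} = 1
G(22) = mex{2,1} = 0
G(23) = mex{1,1} = 0
G(n+11) = G(n) holds for n = 0,…,7 (a full window of length max(S) = 8), so the sequence is purely periodic with period 11.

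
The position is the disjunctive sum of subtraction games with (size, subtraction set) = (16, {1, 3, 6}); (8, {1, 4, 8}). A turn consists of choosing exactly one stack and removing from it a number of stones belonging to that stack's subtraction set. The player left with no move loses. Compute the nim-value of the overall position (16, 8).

2

Stack A, S = {1, 3, 6}:
n :  0  1  2  3  4  5  6  7  8  9 10 11 12 13 14 15 16
G :  0  1  0  1  0  1  2  3  2  0  1  0  1  0  1  2  3
G_A(16) = 3.
Stack B, S = {1, 4, 8}:
G(0) = 0
G(1) = mex{0} = 1
G(2) = mex{1} = 0
G(3) = mex{0} = 1
G(4) = mex{1,0} = 2
G(5) = mex{2,1} = 0
G(6) = mex{0,0} = 1
G(7) = mex{1,1} = 0
G(8) = mex{0,2,0} = 1
G_B(8) = 1.
Combined Grundy value = 3 ⊕ 1 = 2.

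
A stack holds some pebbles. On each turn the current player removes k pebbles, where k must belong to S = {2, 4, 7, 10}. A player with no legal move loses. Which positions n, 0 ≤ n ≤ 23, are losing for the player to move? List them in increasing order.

G(0) = 0
G(1) = mex{} = 0
G(2) = mex{0} = 1
G(3) = mex{0} = 1
G(4) = mex{1,0} = 2
G(5) = mex{1,0} = 2
G(6) = mex{2,1} = 0
G(7) = mex{2,1,0} = 3
G(8) = mex{0,2,0} = 1
G(9) = mex{3,2,1} = 0
G(10) = mex{1,0,1,0} = 2
G(11) = mex{0,3,2,0} = 1
G(12) = mex{2,1,2,1} = 0
G(13) = mex{1,0,0,1} = 2
G(14) = mex{0,2,3,2} = 1
G(15) = mex{2,1,1,2} = 0
G(16) = mex{1,0,0,0} = 2
G(17) = mex{0,2,2,3} = 1
G(18) = mex{2,1,1,1} = 0
G(19) = mex{1,0,0,0} = 2
G(20) = mex{0,2,2,2} = 1
G(21) = mex{2,1,1,1} = 0
G(22) = mex{1,0,0,0} = 2
G(23) = mex{0,2,2,2} = 1
P-positions are exactly the n with G(n) = 0.

0, 1, 6, 9, 12, 15, 18, 21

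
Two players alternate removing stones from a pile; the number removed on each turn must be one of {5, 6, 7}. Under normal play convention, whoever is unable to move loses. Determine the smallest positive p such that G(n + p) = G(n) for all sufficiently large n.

G(0) = 0
G(1) = mex{} = 0
G(2) = mex{} = 0
G(3) = mex{} = 0
G(4) = mex{} = 0
G(5) = mex{0} = 1
G(6) = mex{0,0} = 1
G(7) = mex{0,0,0} = 1
G(8) = mex{0,0,0} = 1
G(9) = mex{0,0,0} = 1
G(10) = mex{1,0,0} = 2
G(11) = mex{1,1,0} = 2
G(12) = mex{1,1,1} = 0
G(13) = mex{1,1,1} = 0
G(14) = mex{1,1,1} = 0
G(15) = mex{2,1,1} = 0
G(16) = mex{2,2,1} = 0
G(17) = mex{0,2,2} = 1
G(18) = mex{0,0,2} = 1
G(19) = mex{0,0,0} = 1
G(20) = mex{0,0,0} = 1
G(21) = mex{0,0,0} = 1
G(22) = mex{1,0,0} = 2
G(23) = mex{1,1,0} = 2
G(24) = mex{1,1,1} = 0
G(25) = mex{1,1,1} = 0
G(n+12) = G(n) holds for n = 0,…,6 (a full window of length max(S) = 7), so the sequence is purely periodic with period 12.

12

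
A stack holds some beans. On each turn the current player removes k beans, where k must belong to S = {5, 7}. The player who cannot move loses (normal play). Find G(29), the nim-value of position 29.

n :  0  1  2  3  4  5  6  7  8  9 10 11 12 13 14 15 16 17 18 19 20 21 22 23 24 25 26 27 28 29
G :  0  0  0  0  0  1  1  1  1  1  2  2  0  0  0  0  0  1  1  1  1  1  2  2  0  0  0  0  0  1

1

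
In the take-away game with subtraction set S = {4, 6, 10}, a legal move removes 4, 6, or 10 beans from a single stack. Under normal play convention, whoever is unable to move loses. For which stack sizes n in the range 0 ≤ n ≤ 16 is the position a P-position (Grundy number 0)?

0, 1, 2, 3, 14, 15, 16

G(0) = 0
G(1) = mex{} = 0
G(2) = mex{} = 0
G(3) = mex{} = 0
G(4) = mex{0} = 1
G(5) = mex{0} = 1
G(6) = mex{0,0} = 1
G(7) = mex{0,0} = 1
G(8) = mex{1,0} = 2
G(9) = mex{1,0} = 2
G(10) = mex{1,1,0} = 2
G(11) = mex{1,1,0} = 2
G(12) = mex{2,1,0} = 3
G(13) = mex{2,1,0} = 3
G(14) = mex{2,2,1} = 0
G(15) = mex{2,2,1} = 0
G(16) = mex{3,2,1} = 0
P-positions are exactly the n with G(n) = 0.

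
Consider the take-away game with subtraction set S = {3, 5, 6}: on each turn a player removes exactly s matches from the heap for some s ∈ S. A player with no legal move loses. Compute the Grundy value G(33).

2

G(0) = 0
G(1) = mex{} = 0
G(2) = mex{} = 0
G(3) = mex{0} = 1
G(4) = mex{0} = 1
G(5) = mex{0,0} = 1
G(6) = mex{1,0,0} = 2
G(7) = mex{1,0,0} = 2
G(8) = mex{1,1,0} = 2
G(9) = mex{2,1,1} = 0
G(10) = mex{2,1,1} = 0
G(11) = mex{2,2,1} = 0
G(12) = mex{0,2,2} = 1
G(13) = mex{0,2,2} = 1
G(14) = mex{0,0,2} = 1
G(15) = mex{1,0,0} = 2
G(16) = mex{1,0,0} = 2
G(17) = mex{1,1,0} = 2
G(18) = mex{2,1,1} = 0
G(19) = mex{2,1,1} = 0
G(20) = mex{2,2,1} = 0
G(21) = mex{0,2,2} = 1
G(22) = mex{0,2,2} = 1
G(23) = mex{0,0,2} = 1
G(24) = mex{1,0,0} = 2
G(25) = mex{1,0,0} = 2
G(26) = mex{1,1,0} = 2
G(27) = mex{2,1,1} = 0
G(28) = mex{2,1,1} = 0
G(29) = mex{2,2,1} = 0
G(30) = mex{0,2,2} = 1
G(31) = mex{0,2,2} = 1
G(32) = mex{0,0,2} = 1
G(33) = mex{1,0,0} = 2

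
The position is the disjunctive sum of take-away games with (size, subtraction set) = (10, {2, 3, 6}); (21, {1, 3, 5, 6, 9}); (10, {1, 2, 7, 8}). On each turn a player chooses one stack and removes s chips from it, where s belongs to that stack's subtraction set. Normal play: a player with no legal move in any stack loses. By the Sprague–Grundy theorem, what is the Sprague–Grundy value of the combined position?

2

Stack A, S = {2, 3, 6}:
n :  0  1  2  3  4  5  6  7  8  9 10
G :  0  0  1  1  2  0  3  1  2  0  0
G_A(10) = 0.
Stack B, S = {1, 3, 5, 6, 9}:
G(0) = 0
G(1) = mex{0} = 1
G(2) = mex{1} = 0
G(3) = mex{0,0} = 1
G(4) = mex{1,1} = 0
G(5) = mex{0,0,0} = 1
G(6) = mex{1,1,1,0} = 2
G(7) = mex{2,0,0,1} = 3
G(8) = mex{3,1,1,0} = 2
G(9) = mex{2,2,0,1,0} = 3
G(10) = mex{3,3,1,0,1} = 2
G(11) = mex{2,2,2,1,0} = 3
G(12) = mex{3,3,3,2,1} = 0
G(13) = mex{0,2,2,3,0} = 1
G(14) = mex{1,3,3,2,1} = 0
G(15) = mex{0,0,2,3,2} = 1
G(16) = mex{1,1,3,2,3} = 0
G(17) = mex{0,0,0,3,2} = 1
G(18) = mex{1,1,1,0,3} = 2
G(19) = mex{2,0,0,1,2} = 3
G(20) = mex{3,1,1,0,3} = 2
G(21) = mex{2,2,0,1,0} = 3
G_B(21) = 3.
Stack C, S = {1, 2, 7, 8}:
n :  0  1  2  3  4  5  6  7  8  9 10
G :  0  1  2  0  1  2  0  1  2  0  1
G_C(10) = 1.
Combined Grundy value = 0 ⊕ 3 ⊕ 1 = 2.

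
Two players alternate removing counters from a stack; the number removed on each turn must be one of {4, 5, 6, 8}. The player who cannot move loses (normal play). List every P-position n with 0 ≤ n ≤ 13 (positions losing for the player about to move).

0, 1, 2, 3, 12, 13

n :  0  1  2  3  4  5  6  7  8  9 10 11 12 13
G :  0  0  0  0  1  1  1  1  2  2  2  2  0  0
P-positions are exactly the n with G(n) = 0.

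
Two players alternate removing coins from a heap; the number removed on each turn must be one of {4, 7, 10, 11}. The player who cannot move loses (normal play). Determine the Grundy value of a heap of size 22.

1

n :  0  1  2  3  4  5  6  7  8  9 10 11 12 13 14 15 16 17 18 19 20 21 22
G :  0  0  0  0  1  1  1  1  2  2  2  2  3  3  3  0  0  0  0  1  1  1  1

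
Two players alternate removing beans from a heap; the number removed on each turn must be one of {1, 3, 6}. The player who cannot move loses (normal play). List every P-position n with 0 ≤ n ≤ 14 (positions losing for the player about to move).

0, 2, 4, 9, 11, 13

G(0) = 0
G(1) = mex{0} = 1
G(2) = mex{1} = 0
G(3) = mex{0,0} = 1
G(4) = mex{1,1} = 0
G(5) = mex{0,0} = 1
G(6) = mex{1,1,0} = 2
G(7) = mex{2,0,1} = 3
G(8) = mex{3,1,0} = 2
G(9) = mex{2,2,1} = 0
G(10) = mex{0,3,0} = 1
G(11) = mex{1,2,1} = 0
G(12) = mex{0,0,2} = 1
G(13) = mex{1,1,3} = 0
G(14) = mex{0,0,2} = 1
P-positions are exactly the n with G(n) = 0.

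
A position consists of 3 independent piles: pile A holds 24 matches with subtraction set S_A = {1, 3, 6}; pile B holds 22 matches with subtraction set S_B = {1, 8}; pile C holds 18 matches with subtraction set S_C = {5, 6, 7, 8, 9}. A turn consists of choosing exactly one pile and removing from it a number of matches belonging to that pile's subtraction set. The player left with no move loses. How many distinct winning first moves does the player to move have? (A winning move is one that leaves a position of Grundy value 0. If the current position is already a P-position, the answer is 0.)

5

Pile A, S = {1, 3, 6}:
G(0) = 0
G(1) = mex{0} = 1
G(2) = mex{1} = 0
G(3) = mex{0,0} = 1
G(4) = mex{1,1} = 0
G(5) = mex{0,0} = 1
G(6) = mex{1,1,0} = 2
G(7) = mex{2,0,1} = 3
G(8) = mex{3,1,0} = 2
G(9) = mex{2,2,1} = 0
G(10) = mex{0,3,0} = 1
G(11) = mex{1,2,1} = 0
G(12) = mex{0,0,2} = 1
G(13) = mex{1,1,3} = 0
G(14) = mex{0,0,2} = 1
G(15) = mex{1,1,0} = 2
G(16) = mex{2,0,1} = 3
G(17) = mex{3,1,0} = 2
G(18) = mex{2,2,1} = 0
G(19) = mex{0,3,0} = 1
G(20) = mex{1,2,1} = 0
G(21) = mex{0,0,2} = 1
G(22) = mex{1,1,3} = 0
G(23) = mex{0,0,2} = 1
G(24) = mex{1,1,0} = 2
G_A(24) = 2.
Pile B, S = {1, 8}:
G(0) = 0
G(1) = mex{0} = 1
G(2) = mex{1} = 0
G(3) = mex{0} = 1
G(4) = mex{1} = 0
G(5) = mex{0} = 1
G(6) = mex{1} = 0
G(7) = mex{0} = 1
G(8) = mex{1,0} = 2
G(9) = mex{2,1} = 0
G(10) = mex{0,0} = 1
G(11) = mex{1,1} = 0
G(12) = mex{0,0} = 1
G(13) = mex{1,1} = 0
G(14) = mex{0,0} = 1
G(15) = mex{1,1} = 0
G(16) = mex{0,2} = 1
G(17) = mex{1,0} = 2
G(18) = mex{2,1} = 0
G(19) = mex{0,0} = 1
G(20) = mex{1,1} = 0
G(21) = mex{0,0} = 1
G(22) = mex{1,1} = 0
G_B(22) = 0.
Pile C, S = {5, 6, 7, 8, 9}:
G(0) = 0
G(1) = mex{} = 0
G(2) = mex{} = 0
G(3) = mex{} = 0
G(4) = mex{} = 0
G(5) = mex{0} = 1
G(6) = mex{0,0} = 1
G(7) = mex{0,0,0} = 1
G(8) = mex{0,0,0,0} = 1
G(9) = mex{0,0,0,0,0} = 1
G(10) = mex{1,0,0,0,0} = 2
G(11) = mex{1,1,0,0,0} = 2
G(12) = mex{1,1,1,0,0} = 2
G(13) = mex{1,1,1,1,0} = 2
G(14) = mex{1,1,1,1,1} = 0
G(15) = mex{2,1,1,1,1} = 0
G(16) = mex{2,2,1,1,1} = 0
G(17) = mex{2,2,2,1,1} = 0
G(18) = mex{2,2,2,2,1} = 0
G_C(18) = 0.
Combined Grundy value = 2 ⊕ 0 ⊕ 0 = 2.
A winning move leaves total XOR = 0, i.e. changes one component's Grundy value g to g ⊕ X where X is the current total.
Pile A: need g' = 2⊕2 = 0. Options: 24−1→G=1, 24−3→G=1, 24−6→G=0. Hits: 1.
Pile B: need g' = 0⊕2 = 2. Options: 22−1→G=1, 22−8→G=1. Hits: 0.
Pile C: need g' = 0⊕2 = 2. Options: 18−5→G=2, 18−6→G=2, 18−7→G=2, 18−8→G=2, 18−9→G=1. Hits: 4.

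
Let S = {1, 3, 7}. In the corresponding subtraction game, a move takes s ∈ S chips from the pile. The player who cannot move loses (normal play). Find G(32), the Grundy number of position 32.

G(0) = 0
G(1) = mex{0} = 1
G(2) = mex{1} = 0
G(3) = mex{0,0} = 1
G(4) = mex{1,1} = 0
G(5) = mex{0,0} = 1
G(6) = mex{1,1} = 0
G(7) = mex{0,0,0} = 1
G(8) = mex{1,1,1} = 0
G(9) = mex{0,0,0} = 1
G(10) = mex{1,1,1} = 0
G(11) = mex{0,0,0} = 1
G(12) = mex{1,1,1} = 0
G(13) = mex{0,0,0} = 1
G(14) = mex{1,1,1} = 0
G(15) = mex{0,0,0} = 1
G(16) = mex{1,1,1} = 0
G(17) = mex{0,0,0} = 1
G(18) = mex{1,1,1} = 0
G(19) = mex{0,0,0} = 1
G(20) = mex{1,1,1} = 0
G(21) = mex{0,0,0} = 1
G(22) = mex{1,1,1} = 0
G(23) = mex{0,0,0} = 1
G(24) = mex{1,1,1} = 0
G(25) = mex{0,0,0} = 1
G(26) = mex{1,1,1} = 0
G(27) = mex{0,0,0} = 1
G(28) = mex{1,1,1} = 0
G(29) = mex{0,0,0} = 1
G(30) = mex{1,1,1} = 0
G(31) = mex{0,0,0} = 1
G(32) = mex{1,1,1} = 0

0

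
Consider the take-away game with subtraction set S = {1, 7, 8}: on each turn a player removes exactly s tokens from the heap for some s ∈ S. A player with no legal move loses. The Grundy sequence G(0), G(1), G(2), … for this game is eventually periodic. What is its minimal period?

15

n :  0  1  2  3  4  5  6  7  8  9 10 11 12 13 14 15 16 17 18 19 20 21 22 23 24 25 26 27 28 29 30 31
G :  0  1  0  1  0  1  0  1  2  3  2  3  2  3  2  0  1  0  1  0  1  0  1  2  3  2  3  2  3  2  0  1
G(n+15) = G(n) holds for n = 0,…,7 (a full window of length max(S) = 8), so the sequence is purely periodic with period 15.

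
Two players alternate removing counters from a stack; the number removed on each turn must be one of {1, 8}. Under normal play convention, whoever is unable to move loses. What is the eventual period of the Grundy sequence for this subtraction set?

9

n :  0  1  2  3  4  5  6  7  8  9 10 11 12 13 14 15 16 17 18 19
G :  0  1  0  1  0  1  0  1  2  0  1  0  1  0  1  0  1  2  0  1
G(n+9) = G(n) holds for n = 0,…,7 (a full window of length max(S) = 8), so the sequence is purely periodic with period 9.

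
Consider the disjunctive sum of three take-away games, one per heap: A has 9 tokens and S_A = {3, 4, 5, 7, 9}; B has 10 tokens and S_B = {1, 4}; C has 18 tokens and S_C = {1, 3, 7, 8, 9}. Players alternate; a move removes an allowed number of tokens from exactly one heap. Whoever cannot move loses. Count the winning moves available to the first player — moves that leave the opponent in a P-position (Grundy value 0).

5

Heap A, S = {3, 4, 5, 7, 9}:
G(0) = 0
G(1) = mex{} = 0
G(2) = mex{} = 0
G(3) = mex{0} = 1
G(4) = mex{0,0} = 1
G(5) = mex{0,0,0} = 1
G(6) = mex{1,0,0} = 2
G(7) = mex{1,1,0,0} = 2
G(8) = mex{1,1,1,0} = 2
G(9) = mex{2,1,1,0,0} = 3
G_A(9) = 3.
Heap B, S = {1, 4}:
G(0) = 0
G(1) = mex{0} = 1
G(2) = mex{1} = 0
G(3) = mex{0} = 1
G(4) = mex{1,0} = 2
G(5) = mex{2,1} = 0
G(6) = mex{0,0} = 1
G(7) = mex{1,1} = 0
G(8) = mex{0,2} = 1
G(9) = mex{1,0} = 2
G(10) = mex{2,1} = 0
G_B(10) = 0.
Heap C, S = {1, 3, 7, 8, 9}:
G(0) = 0
G(1) = mex{0} = 1
G(2) = mex{1} = 0
G(3) = mex{0,0} = 1
G(4) = mex{1,1} = 0
G(5) = mex{0,0} = 1
G(6) = mex{1,1} = 0
G(7) = mex{0,0,0} = 1
G(8) = mex{1,1,1,0} = 2
G(9) = mex{2,0,0,1,0} = 3
G(10) = mex{3,1,1,0,1} = 2
G(11) = mex{2,2,0,1,0} = 3
G(12) = mex{3,3,1,0,1} = 2
G(13) = mex{2,2,0,1,0} = 3
G(14) = mex{3,3,1,0,1} = 2
G(15) = mex{2,2,2,1,0} = 3
G(16) = mex{3,3,3,2,1} = 0
G(17) = mex{0,2,2,3,2} = 1
G(18) = mex{1,3,3,2,3} = 0
G_C(18) = 0.
Combined Grundy value = 3 ⊕ 0 ⊕ 0 = 3.
A winning move leaves total XOR = 0, i.e. changes one component's Grundy value g to g ⊕ X where X is the current total.
Heap A: need g' = 3⊕3 = 0. Options: 9−3→G=2, 9−4→G=1, 9−5→G=1, 9−7→G=0, 9−9→G=0. Hits: 2.
Heap B: need g' = 0⊕3 = 3. Options: 10−1→G=2, 10−4→G=1. Hits: 0.
Heap C: need g' = 0⊕3 = 3. Options: 18−1→G=1, 18−3→G=3, 18−7→G=3, 18−8→G=2, 18−9→G=3. Hits: 3.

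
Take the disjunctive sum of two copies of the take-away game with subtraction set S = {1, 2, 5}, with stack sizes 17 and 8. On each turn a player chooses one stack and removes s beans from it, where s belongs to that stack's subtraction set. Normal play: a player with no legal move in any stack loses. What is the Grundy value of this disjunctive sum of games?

All stacks use S = {1, 2, 5}:
G(0) = 0
G(1) = mex{0} = 1
G(2) = mex{1,0} = 2
G(3) = mex{2,1} = 0
G(4) = mex{0,2} = 1
G(5) = mex{1,0,0} = 2
G(6) = mex{2,1,1} = 0
G(7) = mex{0,2,2} = 1
G(8) = mex{1,0,0} = 2
G(9) = mex{2,1,1} = 0
G(10) = mex{0,2,2} = 1
G(11) = mex{1,0,0} = 2
G(12) = mex{2,1,1} = 0
G(13) = mex{0,2,2} = 1
G(14) = mex{1,0,0} = 2
G(15) = mex{2,1,1} = 0
G(16) = mex{0,2,2} = 1
G(17) = mex{1,0,0} = 2
Stack A: G(17) = 2.
Stack B: G(8) = 2.
Combined Grundy value = 2 ⊕ 2 = 0.

0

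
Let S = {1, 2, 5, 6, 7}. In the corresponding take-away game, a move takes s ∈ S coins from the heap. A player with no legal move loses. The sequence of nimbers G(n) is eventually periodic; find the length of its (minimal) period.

n :  0  1  2  3  4  5  6  7  8  9 10 11 12 13 14 15 16 17 18 19 20 21 22 23
G :  0  1  2  0  1  2  3  4  5  3  4  0  1  2  0  1  2  3  4  5  3  4  0  1
G(n+11) = G(n) holds for n = 0,…,6 (a full window of length max(S) = 7), so the sequence is purely periodic with period 11.

11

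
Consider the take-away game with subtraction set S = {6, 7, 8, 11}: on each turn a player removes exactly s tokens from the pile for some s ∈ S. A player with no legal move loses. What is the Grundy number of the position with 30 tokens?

2

n :  0  1  2  3  4  5  6  7  8  9 10 11 12 13 14 15 16 17 18 19 20 21 22 23 24 25 26 27 28 29 30
G :  0  0  0  0  0  0  1  1  1  1  1  1  2  2  2  2  2  0  0  0  0  0  0  1  1  1  1  1  1  2  2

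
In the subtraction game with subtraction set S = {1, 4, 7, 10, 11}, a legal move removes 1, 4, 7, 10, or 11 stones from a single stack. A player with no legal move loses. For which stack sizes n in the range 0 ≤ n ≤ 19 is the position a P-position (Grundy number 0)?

n :  0  1  2  3  4  5  6  7  8  9 10 11 12 13 14 15 16 17 18 19
G :  0  1  0  1  2  0  1  2  0  1  2  3  2  3  0  1  3  0  1  3
P-positions are exactly the n with G(n) = 0.

0, 2, 5, 8, 14, 17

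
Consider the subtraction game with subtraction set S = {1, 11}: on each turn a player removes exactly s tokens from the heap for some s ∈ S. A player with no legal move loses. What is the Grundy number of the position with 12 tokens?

0

n :  0  1  2  3  4  5  6  7  8  9 10 11 12
G :  0  1  0  1  0  1  0  1  0  1  0  1  0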